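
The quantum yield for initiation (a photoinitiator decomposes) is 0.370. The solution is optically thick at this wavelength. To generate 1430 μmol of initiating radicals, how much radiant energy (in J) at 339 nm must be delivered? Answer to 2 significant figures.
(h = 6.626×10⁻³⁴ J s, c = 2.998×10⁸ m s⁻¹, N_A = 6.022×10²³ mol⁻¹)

Product: 1430 μmol = 0.00143 mol.
Photons that must be absorbed: 0.00143 / 0.370 = 0.003865 mol.
Photon energy: hc/λ = 5.860×10⁻¹⁹ J; per mole, 3.529×10⁵ J mol⁻¹.
Energy required: 0.003865 × 3.529×10⁵ = 1400 J.

1400 J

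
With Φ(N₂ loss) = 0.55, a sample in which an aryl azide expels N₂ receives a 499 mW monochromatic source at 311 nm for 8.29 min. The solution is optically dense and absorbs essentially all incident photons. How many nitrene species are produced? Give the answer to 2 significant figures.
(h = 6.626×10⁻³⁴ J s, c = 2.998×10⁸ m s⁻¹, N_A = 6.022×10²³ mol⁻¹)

Photon energy at 311 nm: hc/λ = (6.626×10⁻³⁴)(2.998×10⁸)/(311×10⁻⁹) = 6.387×10⁻¹⁹ J.
Energy delivered: (499 mW)(497.4 s) = 248.2 J.
Photons incident: 248.2 / 6.387×10⁻¹⁹ = 3.886×10²⁰, i.e. 3.886×10²⁰/6.022×10²³ = 6.453×10⁻⁴ mol.
Product: Φ × n_abs = 0.55 × 6.453×10⁻⁴ = 3.549×10⁻⁴ mol.
As a count: 3.549×10⁻⁴ × 6.022×10²³ = 2.1×10²⁰.

2.1×10²⁰ species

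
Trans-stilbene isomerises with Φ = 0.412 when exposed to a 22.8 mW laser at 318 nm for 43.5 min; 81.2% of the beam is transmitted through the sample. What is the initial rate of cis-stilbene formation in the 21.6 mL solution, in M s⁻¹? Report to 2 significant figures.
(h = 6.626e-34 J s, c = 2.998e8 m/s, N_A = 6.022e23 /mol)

Photon energy at 318 nm: hc/λ = (6.626e-34)(2.998e8)/(318e-9) = 6.247e-19 J.
Energy delivered: (22.8 mW)(2610 s) = 59.51 J.
Photons incident: 59.51 / 6.247e-19 = 9.526e19, i.e. 9.526e19/6.022e23 = 1.582e-4 mol.
Fraction absorbed: 1 − 81.2/100 = 0.1880.
Photons absorbed: 0.1880 × 1.582e-4 = 2.974e-5 mol.
Product formed: 0.412 × 2.974e-5 = 1.225e-5 mol.
Rate: 1.225e-5 mol / (2610 s × 0.0216 L) = 2.2e-7 M s⁻¹.

2.2e-7 M s⁻¹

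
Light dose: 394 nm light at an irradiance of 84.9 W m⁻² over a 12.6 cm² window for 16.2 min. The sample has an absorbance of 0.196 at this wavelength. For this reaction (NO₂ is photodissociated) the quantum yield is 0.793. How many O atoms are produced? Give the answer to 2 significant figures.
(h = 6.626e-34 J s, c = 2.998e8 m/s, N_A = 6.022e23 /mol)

5.9e19 atoms

Photon energy at 394 nm: hc/λ = (6.626e-34)(2.998e8)/(394e-9) = 5.042e-19 J.
Energy delivered: (84.9 W m⁻²)(12.6e-4 m²)(972 s) = 104.0 J.
Photons incident: 104.0 / 5.042e-19 = 2.063e20, i.e. 2.063e20/6.022e23 = 3.426e-4 mol.
Fraction absorbed: 1 − 10^(−0.196) = 0.3632.
Photons absorbed: 0.3632 × 3.426e-4 = 1.244e-4 mol.
Product: Φ × n_abs = 0.793 × 1.244e-4 = 9.865e-5 mol.
As a count: 9.865e-5 × 6.022e23 = 5.9e19.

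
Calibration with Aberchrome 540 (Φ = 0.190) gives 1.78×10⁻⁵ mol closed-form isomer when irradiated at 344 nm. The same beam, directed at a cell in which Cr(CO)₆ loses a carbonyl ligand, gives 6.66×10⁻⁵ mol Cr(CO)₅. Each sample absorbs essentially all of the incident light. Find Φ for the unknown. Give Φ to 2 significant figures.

Photons absorbed by the actinometer: 1.78×10⁻⁵ / 0.190 = 9.368×10⁻⁵ mol.
Φ(unknown) = 6.66×10⁻⁵ / 9.368×10⁻⁵ = 0.71.

Φ = 0.71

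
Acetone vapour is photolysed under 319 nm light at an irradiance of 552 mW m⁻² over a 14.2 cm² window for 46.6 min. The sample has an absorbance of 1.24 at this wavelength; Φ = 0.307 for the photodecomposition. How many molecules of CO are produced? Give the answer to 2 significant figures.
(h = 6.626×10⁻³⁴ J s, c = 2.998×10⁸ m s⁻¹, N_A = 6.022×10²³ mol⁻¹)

Photon energy at 319 nm: hc/λ = (6.626×10⁻³⁴)(2.998×10⁸)/(319×10⁻⁹) = 6.227×10⁻¹⁹ J.
Energy delivered: (552 mW m⁻²)(14.2×10⁻⁴ m²)(2796 s) = 2.192 J.
Photons incident: 2.192 / 6.227×10⁻¹⁹ = 3.520×10¹⁸, i.e. 3.520×10¹⁸/6.022×10²³ = 5.845×10⁻⁶ mol.
Fraction absorbed: 1 − 10^(−1.24) = 0.9425.
Photons absorbed: 0.9425 × 5.845×10⁻⁶ = 5.509×10⁻⁶ mol.
Product: Φ × n_abs = 0.307 × 5.509×10⁻⁶ = 1.691×10⁻⁶ mol.
As a count: 1.691×10⁻⁶ × 6.022×10²³ = 1.0×10¹⁸.

1.0×10¹⁸ molecules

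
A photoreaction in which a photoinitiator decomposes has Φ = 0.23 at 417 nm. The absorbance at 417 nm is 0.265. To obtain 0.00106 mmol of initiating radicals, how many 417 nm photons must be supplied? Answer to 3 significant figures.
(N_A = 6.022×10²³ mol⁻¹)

6.08×10¹⁸ photons

Product: 0.00106 mmol = 1.06×10⁻⁶ mol.
Photons that must be absorbed: 1.06×10⁻⁶ / 0.23 = 4.609×10⁻⁶ mol.
Fraction absorbed: 1 − 10^(−0.265) = 0.4567.
Incident photons needed: 4.609×10⁻⁶ / 0.4567 = 1.009×10⁻⁵ mol.
Photon count: 1.009×10⁻⁵ × 6.022×10²³ = 6.08×10¹⁸.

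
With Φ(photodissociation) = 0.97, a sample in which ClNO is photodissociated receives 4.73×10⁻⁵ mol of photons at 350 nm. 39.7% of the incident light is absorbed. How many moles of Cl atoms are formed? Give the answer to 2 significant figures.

1.8×10⁻⁵ mol

Photons absorbed: 0.397 × 4.73×10⁻⁵ = 1.878×10⁻⁵ mol.
Product: Φ × n_abs = 0.97 × 1.878×10⁻⁵ = 1.822×10⁻⁵ mol.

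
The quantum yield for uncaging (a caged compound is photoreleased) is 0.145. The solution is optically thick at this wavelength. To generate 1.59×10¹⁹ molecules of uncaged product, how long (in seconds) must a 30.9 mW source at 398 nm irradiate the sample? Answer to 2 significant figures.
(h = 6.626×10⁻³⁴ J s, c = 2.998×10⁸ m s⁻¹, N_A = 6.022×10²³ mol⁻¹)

t ≈ 1800 s

Product: 1.59×10¹⁹ / 6.022×10²³ = 2.640×10⁻⁵ mol.
Photons that must be absorbed: 2.640×10⁻⁵ / 0.145 = 1.821×10⁻⁴ mol.
Photon energy: hc/λ = 4.991×10⁻¹⁹ J; per mole, 3.006×10⁵ J mol⁻¹.
Energy required: 1.821×10⁻⁴ × 3.006×10⁵ = 54.74 J.
Time: 54.74 J / 0.0309 W = 1800 s.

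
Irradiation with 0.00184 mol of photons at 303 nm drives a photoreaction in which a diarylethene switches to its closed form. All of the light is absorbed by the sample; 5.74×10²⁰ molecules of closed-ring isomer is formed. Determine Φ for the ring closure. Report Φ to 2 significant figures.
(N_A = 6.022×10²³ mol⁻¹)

Product: 5.74×10²⁰ / 6.022×10²³ = 9.532×10⁻⁴ mol.
Φ = 9.532×10⁻⁴ mol / 0.00184 mol photons = 0.52.

Φ = 0.52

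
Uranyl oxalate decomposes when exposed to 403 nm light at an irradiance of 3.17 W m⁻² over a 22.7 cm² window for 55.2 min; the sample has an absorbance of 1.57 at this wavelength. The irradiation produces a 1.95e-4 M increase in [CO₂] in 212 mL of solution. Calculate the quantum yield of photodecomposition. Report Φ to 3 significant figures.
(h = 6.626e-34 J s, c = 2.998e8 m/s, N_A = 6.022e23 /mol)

Φ = 0.529

Product: (1.95e-4 M)(0.212 L) = 4.134e-5 mol.
Photon energy at 403 nm: hc/λ = (6.626e-34)(2.998e8)/(403e-9) = 4.929e-19 J.
Energy delivered: (3.17 W m⁻²)(22.7e-4 m²)(3312 s) = 23.83 J.
Photons incident: 23.83 / 4.929e-19 = 4.835e19, i.e. 4.835e19/6.022e23 = 8.029e-5 mol.
Fraction absorbed: 1 − 10^(−1.57) = 0.9731.
Photons absorbed: 0.9731 × 8.029e-5 = 7.813e-5 mol.
Φ = 4.134e-5 mol / 7.813e-5 mol photons = 0.529.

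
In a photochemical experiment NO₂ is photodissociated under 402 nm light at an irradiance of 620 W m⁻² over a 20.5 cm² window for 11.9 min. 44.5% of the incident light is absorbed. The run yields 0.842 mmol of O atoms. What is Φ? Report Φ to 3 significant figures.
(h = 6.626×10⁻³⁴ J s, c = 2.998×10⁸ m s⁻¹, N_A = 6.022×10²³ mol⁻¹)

Φ = 0.620

Product: 0.842 mmol = 8.42×10⁻⁴ mol.
Photon energy at 402 nm: hc/λ = (6.626×10⁻³⁴)(2.998×10⁸)/(402×10⁻⁹) = 4.941×10⁻¹⁹ J.
Energy delivered: (620 W m⁻²)(20.5×10⁻⁴ m²)(714 s) = 907.5 J.
Photons incident: 907.5 / 4.941×10⁻¹⁹ = 1.837×10²¹, i.e. 1.837×10²¹/6.022×10²³ = 0.003050 mol.
Photons absorbed: 0.445 × 0.003050 = 0.001357 mol.
Φ = 8.42×10⁻⁴ mol / 0.001357 mol photons = 0.620.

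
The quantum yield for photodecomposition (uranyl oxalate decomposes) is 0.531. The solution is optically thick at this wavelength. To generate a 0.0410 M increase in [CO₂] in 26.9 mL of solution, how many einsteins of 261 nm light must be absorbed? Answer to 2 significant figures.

0.0021 einstein

Product: (0.0410 M)(0.0269 L) = 0.001103 mol.
Photons that must be absorbed: 0.001103 / 0.531 = 0.002077 mol.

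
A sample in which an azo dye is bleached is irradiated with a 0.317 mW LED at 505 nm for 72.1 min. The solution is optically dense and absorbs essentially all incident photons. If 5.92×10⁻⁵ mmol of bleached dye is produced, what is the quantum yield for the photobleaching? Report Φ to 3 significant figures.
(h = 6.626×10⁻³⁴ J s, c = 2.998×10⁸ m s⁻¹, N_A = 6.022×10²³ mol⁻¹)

Product: 5.92×10⁻⁵ mmol = 5.92×10⁻⁸ mol.
Photon energy at 505 nm: hc/λ = (6.626×10⁻³⁴)(2.998×10⁸)/(505×10⁻⁹) = 3.934×10⁻¹⁹ J.
Energy delivered: (0.317 mW)(4326 s) = 1.371 J.
Photons incident: 1.371 / 3.934×10⁻¹⁹ = 3.485×10¹⁸, i.e. 3.485×10¹⁸/6.022×10²³ = 5.787×10⁻⁶ mol.
Φ = 5.92×10⁻⁸ mol / 5.787×10⁻⁶ mol photons = 0.0102.

Φ = 0.0102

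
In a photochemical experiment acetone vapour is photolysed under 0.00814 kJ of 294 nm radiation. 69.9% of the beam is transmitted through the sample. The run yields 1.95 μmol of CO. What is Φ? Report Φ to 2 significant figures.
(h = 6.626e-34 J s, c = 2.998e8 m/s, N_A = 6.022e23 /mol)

Φ = 0.32

Product: 1.95 μmol = 1.95e-6 mol.
Photon energy at 294 nm: hc/λ = (6.626e-34)(2.998e8)/(294e-9) = 6.757e-19 J.
Incident energy: 0.00814 kJ = 8.14 J.
Photons incident: 8.14 / 6.757e-19 = 1.205e19, i.e. 1.205e19/6.022e23 = 2.001e-5 mol.
Fraction absorbed: 1 − 69.9/100 = 0.3010.
Photons absorbed: 0.3010 × 2.001e-5 = 6.023e-6 mol.
Φ = 1.95e-6 mol / 6.023e-6 mol photons = 0.32.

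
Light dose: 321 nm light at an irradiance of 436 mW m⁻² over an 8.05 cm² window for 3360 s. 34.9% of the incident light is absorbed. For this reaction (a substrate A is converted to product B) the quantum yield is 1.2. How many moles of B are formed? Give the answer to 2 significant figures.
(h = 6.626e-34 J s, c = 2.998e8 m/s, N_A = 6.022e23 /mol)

Photon energy at 321 nm: hc/λ = (6.626e-34)(2.998e8)/(321e-9) = 6.188e-19 J.
Energy delivered: (436 mW m⁻²)(8.05e-4 m²)(3360 s) = 1.179 J.
Photons incident: 1.179 / 6.188e-19 = 1.905e18, i.e. 1.905e18/6.022e23 = 3.163e-6 mol.
Photons absorbed: 0.349 × 3.163e-6 = 1.104e-6 mol.
Product: Φ × n_abs = 1.2 × 1.104e-6 = 1.325e-6 mol.

1.3e-6 mol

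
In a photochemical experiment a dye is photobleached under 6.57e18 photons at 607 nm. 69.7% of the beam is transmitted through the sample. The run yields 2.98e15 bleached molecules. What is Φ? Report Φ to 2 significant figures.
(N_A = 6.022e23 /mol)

Product: 2.98e15 / 6.022e23 = 4.949e-9 mol.
Moles of photons: 6.57e18 / 6.022e23 = 1.091e-5 mol.
Fraction absorbed: 1 − 69.7/100 = 0.3030.
Photons absorbed: 0.3030 × 1.091e-5 = 3.306e-6 mol.
Φ = 4.949e-9 mol / 3.306e-6 mol photons = 0.0015.

Φ = 0.0015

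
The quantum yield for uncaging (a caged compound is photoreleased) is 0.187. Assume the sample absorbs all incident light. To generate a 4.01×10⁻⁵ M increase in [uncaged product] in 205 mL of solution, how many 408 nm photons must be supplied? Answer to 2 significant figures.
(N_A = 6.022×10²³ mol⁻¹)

2.6×10¹⁹ photons

Product: (4.01×10⁻⁵ M)(0.205 L) = 8.220×10⁻⁶ mol.
Photons that must be absorbed: 8.220×10⁻⁶ / 0.187 = 4.396×10⁻⁵ mol.
Photon count: 4.396×10⁻⁵ × 6.022×10²³ = 2.6×10¹⁹.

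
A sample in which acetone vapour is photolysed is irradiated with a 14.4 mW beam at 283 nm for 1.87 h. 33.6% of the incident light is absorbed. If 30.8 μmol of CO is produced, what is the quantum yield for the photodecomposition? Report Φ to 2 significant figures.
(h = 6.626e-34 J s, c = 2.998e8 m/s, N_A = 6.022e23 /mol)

Φ = 0.40

Product: 30.8 μmol = 3.08e-5 mol.
Photon energy at 283 nm: hc/λ = (6.626e-34)(2.998e8)/(283e-9) = 7.019e-19 J.
Energy delivered: (14.4 mW)(6732 s) = 96.94 J.
Photons incident: 96.94 / 7.019e-19 = 1.381e20, i.e. 1.381e20/6.022e23 = 2.293e-4 mol.
Photons absorbed: 0.336 × 2.293e-4 = 7.704e-5 mol.
Φ = 3.08e-5 mol / 7.704e-5 mol photons = 0.40.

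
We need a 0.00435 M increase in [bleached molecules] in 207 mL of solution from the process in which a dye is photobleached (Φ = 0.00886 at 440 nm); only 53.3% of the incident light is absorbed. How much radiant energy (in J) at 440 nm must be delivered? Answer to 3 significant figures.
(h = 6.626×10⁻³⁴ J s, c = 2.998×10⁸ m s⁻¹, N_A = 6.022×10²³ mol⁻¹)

5.18×10⁴ J

Product: (0.00435 M)(0.207 L) = 9.004×10⁻⁴ mol.
Photons that must be absorbed: 9.004×10⁻⁴ / 0.00886 = 0.1016 mol.
Incident photons needed: 0.1016 / 0.533 = 0.1906 mol.
Photon energy: hc/λ = 4.515×10⁻¹⁹ J; per mole, 2.719×10⁵ J mol⁻¹.
Energy required: 0.1906 × 2.719×10⁵ = 5.18×10⁴ J.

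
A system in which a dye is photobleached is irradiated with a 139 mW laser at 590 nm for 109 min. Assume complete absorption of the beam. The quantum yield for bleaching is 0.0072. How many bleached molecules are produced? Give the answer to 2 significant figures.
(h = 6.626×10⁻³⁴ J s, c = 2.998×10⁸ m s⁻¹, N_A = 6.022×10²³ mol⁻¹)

Photon energy at 590 nm: hc/λ = (6.626×10⁻³⁴)(2.998×10⁸)/(590×10⁻⁹) = 3.367×10⁻¹⁹ J.
Energy delivered: (139 mW)(6540 s) = 909.1 J.
Photons incident: 909.1 / 3.367×10⁻¹⁹ = 2.700×10²¹, i.e. 2.700×10²¹/6.022×10²³ = 0.004484 mol.
Product: Φ × n_abs = 0.0072 × 0.004484 = 3.228×10⁻⁵ mol.
As a count: 3.228×10⁻⁵ × 6.022×10²³ = 1.9×10¹⁹.

1.9×10¹⁹ bleached molecules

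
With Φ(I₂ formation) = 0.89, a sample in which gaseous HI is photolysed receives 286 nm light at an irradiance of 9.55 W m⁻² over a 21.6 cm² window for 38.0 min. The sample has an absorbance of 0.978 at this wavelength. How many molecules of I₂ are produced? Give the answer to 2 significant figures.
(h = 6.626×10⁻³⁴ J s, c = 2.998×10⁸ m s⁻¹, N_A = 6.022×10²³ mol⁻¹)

5.4×10¹⁹ molecules

Photon energy at 286 nm: hc/λ = (6.626×10⁻³⁴)(2.998×10⁸)/(286×10⁻⁹) = 6.946×10⁻¹⁹ J.
Energy delivered: (9.55 W m⁻²)(21.6×10⁻⁴ m²)(2280 s) = 47.03 J.
Photons incident: 47.03 / 6.946×10⁻¹⁹ = 6.771×10¹⁹, i.e. 6.771×10¹⁹/6.022×10²³ = 1.124×10⁻⁴ mol.
Fraction absorbed: 1 − 10^(−0.978) = 0.8948.
Photons absorbed: 0.8948 × 1.124×10⁻⁴ = 1.006×10⁻⁴ mol.
Product: Φ × n_abs = 0.89 × 1.006×10⁻⁴ = 8.953×10⁻⁵ mol.
As a count: 8.953×10⁻⁵ × 6.022×10²³ = 5.4×10¹⁹.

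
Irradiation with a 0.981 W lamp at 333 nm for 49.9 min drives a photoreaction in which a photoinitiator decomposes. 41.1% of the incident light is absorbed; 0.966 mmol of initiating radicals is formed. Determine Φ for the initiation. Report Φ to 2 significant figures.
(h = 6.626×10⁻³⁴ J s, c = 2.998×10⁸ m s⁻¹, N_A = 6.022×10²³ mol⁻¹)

Product: 0.966 mmol = 9.66×10⁻⁴ mol.
Photon energy at 333 nm: hc/λ = (6.626×10⁻³⁴)(2.998×10⁸)/(333×10⁻⁹) = 5.965×10⁻¹⁹ J.
Energy delivered: (0.981 W)(2994 s) = 2937 J.
Photons incident: 2937 / 5.965×10⁻¹⁹ = 4.924×10²¹, i.e. 4.924×10²¹/6.022×10²³ = 0.008177 mol.
Photons absorbed: 0.411 × 0.008177 = 0.003361 mol.
Φ = 9.66×10⁻⁴ mol / 0.003361 mol photons = 0.29.

Φ = 0.29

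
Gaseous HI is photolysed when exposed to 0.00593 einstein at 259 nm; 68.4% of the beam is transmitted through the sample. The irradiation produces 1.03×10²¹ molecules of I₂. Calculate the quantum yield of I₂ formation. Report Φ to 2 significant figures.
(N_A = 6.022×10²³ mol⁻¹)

Φ = 0.91

Product: 1.03×10²¹ / 6.022×10²³ = 0.001710 mol.
Fraction absorbed: 1 − 68.4/100 = 0.3160.
Photons absorbed: 0.3160 × 0.00593 = 0.001874 mol.
Φ = 0.001710 mol / 0.001874 mol photons = 0.91.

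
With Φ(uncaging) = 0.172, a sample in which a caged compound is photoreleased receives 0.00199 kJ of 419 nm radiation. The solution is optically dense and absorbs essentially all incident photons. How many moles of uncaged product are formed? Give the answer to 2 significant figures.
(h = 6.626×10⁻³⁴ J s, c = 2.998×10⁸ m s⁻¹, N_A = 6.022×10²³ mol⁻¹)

1.2×10⁻⁶ mol

Photon energy at 419 nm: hc/λ = (6.626×10⁻³⁴)(2.998×10⁸)/(419×10⁻⁹) = 4.741×10⁻¹⁹ J.
Incident energy: 0.00199 kJ = 1.99 J.
Photons incident: 1.99 / 4.741×10⁻¹⁹ = 4.197×10¹⁸, i.e. 4.197×10¹⁸/6.022×10²³ = 6.969×10⁻⁶ mol.
Product: Φ × n_abs = 0.172 × 6.969×10⁻⁶ = 1.199×10⁻⁶ mol.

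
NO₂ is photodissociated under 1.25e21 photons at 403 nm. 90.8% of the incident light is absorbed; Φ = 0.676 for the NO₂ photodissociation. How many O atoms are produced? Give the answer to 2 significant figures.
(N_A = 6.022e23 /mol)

7.7e20 atoms

Moles of photons: 1.25e21 / 6.022e23 = 0.002076 mol.
Photons absorbed: 0.908 × 0.002076 = 0.001885 mol.
Product: Φ × n_abs = 0.676 × 0.001885 = 0.001274 mol.
As a count: 0.001274 × 6.022e23 = 7.7e20.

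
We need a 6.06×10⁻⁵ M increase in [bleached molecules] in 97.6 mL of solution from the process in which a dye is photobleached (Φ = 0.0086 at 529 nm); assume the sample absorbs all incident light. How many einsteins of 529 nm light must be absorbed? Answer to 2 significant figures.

6.9×10⁻⁴ einstein

Product: (6.06×10⁻⁵ M)(0.0976 L) = 5.915×10⁻⁶ mol.
Photons that must be absorbed: 5.915×10⁻⁶ / 0.0086 = 6.878×10⁻⁴ mol.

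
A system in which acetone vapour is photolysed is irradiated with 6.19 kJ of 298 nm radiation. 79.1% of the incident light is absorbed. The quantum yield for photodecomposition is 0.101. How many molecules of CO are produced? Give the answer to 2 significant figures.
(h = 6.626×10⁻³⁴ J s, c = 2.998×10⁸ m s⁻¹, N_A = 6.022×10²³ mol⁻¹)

Photon energy at 298 nm: hc/λ = (6.626×10⁻³⁴)(2.998×10⁸)/(298×10⁻⁹) = 6.666×10⁻¹⁹ J.
Incident energy: 6.19 kJ = 6190 J.
Photons incident: 6190 / 6.666×10⁻¹⁹ = 9.286×10²¹, i.e. 9.286×10²¹/6.022×10²³ = 0.01542 mol.
Photons absorbed: 0.791 × 0.01542 = 0.01220 mol.
Product: Φ × n_abs = 0.101 × 0.01220 = 0.001232 mol.
As a count: 0.001232 × 6.022×10²³ = 7.4×10²⁰.

7.4×10²⁰ molecules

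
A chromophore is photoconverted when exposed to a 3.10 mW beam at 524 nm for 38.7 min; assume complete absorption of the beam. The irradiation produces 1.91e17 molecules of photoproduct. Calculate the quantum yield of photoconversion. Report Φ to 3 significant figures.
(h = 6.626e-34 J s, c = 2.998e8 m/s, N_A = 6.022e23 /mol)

Product: 1.91e17 / 6.022e23 = 3.172e-7 mol.
Photon energy at 524 nm: hc/λ = (6.626e-34)(2.998e8)/(524e-9) = 3.791e-19 J.
Energy delivered: (3.10 mW)(2322 s) = 7.198 J.
Photons incident: 7.198 / 3.791e-19 = 1.899e19, i.e. 1.899e19/6.022e23 = 3.153e-5 mol.
Φ = 3.172e-7 mol / 3.153e-5 mol photons = 0.0101.

Φ = 0.0101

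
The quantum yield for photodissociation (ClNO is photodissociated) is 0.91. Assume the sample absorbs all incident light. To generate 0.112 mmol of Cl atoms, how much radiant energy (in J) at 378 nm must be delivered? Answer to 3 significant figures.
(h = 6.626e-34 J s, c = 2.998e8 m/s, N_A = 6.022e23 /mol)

Product: 0.112 mmol = 1.12e-4 mol.
Photons that must be absorbed: 1.12e-4 / 0.91 = 1.231e-4 mol.
Photon energy: hc/λ = 5.255e-19 J; per mole, 3.165e5 J mol⁻¹.
Energy required: 1.231e-4 × 3.165e5 = 39.0 J.

39.0 J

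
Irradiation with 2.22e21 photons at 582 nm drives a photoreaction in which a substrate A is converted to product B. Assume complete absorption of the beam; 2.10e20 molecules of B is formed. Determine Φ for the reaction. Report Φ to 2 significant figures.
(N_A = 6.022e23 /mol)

Product: 2.10e20 / 6.022e23 = 3.487e-4 mol.
Moles of photons: 2.22e21 / 6.022e23 = 0.003686 mol.
Φ = 3.487e-4 mol / 0.003686 mol photons = 0.095.

Φ = 0.095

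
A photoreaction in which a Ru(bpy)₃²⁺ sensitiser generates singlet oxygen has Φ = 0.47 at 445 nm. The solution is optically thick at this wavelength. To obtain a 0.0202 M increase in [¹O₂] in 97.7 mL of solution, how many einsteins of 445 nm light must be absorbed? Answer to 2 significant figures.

0.0042 einstein

Product: (0.0202 M)(0.0977 L) = 0.001974 mol.
Photons that must be absorbed: 0.001974 / 0.47 = 0.004200 mol.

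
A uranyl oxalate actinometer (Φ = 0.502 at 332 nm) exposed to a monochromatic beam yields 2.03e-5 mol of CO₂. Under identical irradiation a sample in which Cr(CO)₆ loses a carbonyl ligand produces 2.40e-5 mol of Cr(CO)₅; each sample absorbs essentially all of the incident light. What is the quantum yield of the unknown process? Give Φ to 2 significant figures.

Φ = 0.59

Photons absorbed by the actinometer: 2.03e-5 / 0.502 = 4.044e-5 mol.
Φ(unknown) = 2.40e-5 / 4.044e-5 = 0.59.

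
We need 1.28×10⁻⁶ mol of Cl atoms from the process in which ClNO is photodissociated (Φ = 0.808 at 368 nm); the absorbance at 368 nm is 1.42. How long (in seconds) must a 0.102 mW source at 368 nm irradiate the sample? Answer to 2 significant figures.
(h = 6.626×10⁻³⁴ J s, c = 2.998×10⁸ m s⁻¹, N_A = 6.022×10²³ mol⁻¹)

Photons that must be absorbed: 1.28×10⁻⁶ / 0.808 = 1.584×10⁻⁶ mol.
Fraction absorbed: 1 − 10^(−1.42) = 0.9620.
Incident photons needed: 1.584×10⁻⁶ / 0.9620 = 1.647×10⁻⁶ mol.
Photon energy: hc/λ = 5.398×10⁻¹⁹ J; per mole, 3.251×10⁵ J mol⁻¹.
Energy required: 1.647×10⁻⁶ × 3.251×10⁵ = 0.5354 J.
Time: 0.5354 J / 0.000102 W = 5200 s.

t ≈ 5200 s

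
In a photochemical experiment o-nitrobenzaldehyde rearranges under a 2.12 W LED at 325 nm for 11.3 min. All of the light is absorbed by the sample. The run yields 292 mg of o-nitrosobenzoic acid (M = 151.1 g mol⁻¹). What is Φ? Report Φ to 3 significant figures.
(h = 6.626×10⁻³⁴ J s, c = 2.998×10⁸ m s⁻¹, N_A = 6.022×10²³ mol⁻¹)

Φ = 0.495

Product: 292 mg / 151.1 g mol⁻¹ = 0.001932 mol.
Photon energy at 325 nm: hc/λ = (6.626×10⁻³⁴)(2.998×10⁸)/(325×10⁻⁹) = 6.112×10⁻¹⁹ J.
Energy delivered: (2.12 W)(678 s) = 1437 J.
Photons incident: 1437 / 6.112×10⁻¹⁹ = 2.351×10²¹, i.e. 2.351×10²¹/6.022×10²³ = 0.003904 mol.
Φ = 0.001932 mol / 0.003904 mol photons = 0.495.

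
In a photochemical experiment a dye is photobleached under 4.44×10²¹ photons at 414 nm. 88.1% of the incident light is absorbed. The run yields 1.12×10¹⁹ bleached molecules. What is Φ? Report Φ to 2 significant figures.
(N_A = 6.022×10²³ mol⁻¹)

Φ = 0.0029

Product: 1.12×10¹⁹ / 6.022×10²³ = 1.860×10⁻⁵ mol.
Moles of photons: 4.44×10²¹ / 6.022×10²³ = 0.007373 mol.
Photons absorbed: 0.881 × 0.007373 = 0.006496 mol.
Φ = 1.860×10⁻⁵ mol / 0.006496 mol photons = 0.0029.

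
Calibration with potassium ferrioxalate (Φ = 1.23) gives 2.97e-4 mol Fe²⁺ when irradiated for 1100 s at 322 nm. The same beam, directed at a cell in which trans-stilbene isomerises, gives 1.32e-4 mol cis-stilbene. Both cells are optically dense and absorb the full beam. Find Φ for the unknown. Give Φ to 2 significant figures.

Φ = 0.55

Photons absorbed by the actinometer: 2.97e-4 / 1.23 = 2.415e-4 mol.
Φ(unknown) = 1.32e-4 / 2.415e-4 = 0.55.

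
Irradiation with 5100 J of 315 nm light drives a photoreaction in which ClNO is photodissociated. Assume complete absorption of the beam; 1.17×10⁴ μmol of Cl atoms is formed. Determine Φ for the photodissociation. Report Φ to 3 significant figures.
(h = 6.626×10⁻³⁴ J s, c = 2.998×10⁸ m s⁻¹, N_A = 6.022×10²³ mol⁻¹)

Φ = 0.871

Product: 1.17×10⁴ μmol = 0.0117 mol.
Photon energy at 315 nm: hc/λ = (6.626×10⁻³⁴)(2.998×10⁸)/(315×10⁻⁹) = 6.306×10⁻¹⁹ J.
Photons incident: 5100 / 6.306×10⁻¹⁹ = 8.088×10²¹, i.e. 8.088×10²¹/6.022×10²³ = 0.01343 mol.
Φ = 0.0117 mol / 0.01343 mol photons = 0.871.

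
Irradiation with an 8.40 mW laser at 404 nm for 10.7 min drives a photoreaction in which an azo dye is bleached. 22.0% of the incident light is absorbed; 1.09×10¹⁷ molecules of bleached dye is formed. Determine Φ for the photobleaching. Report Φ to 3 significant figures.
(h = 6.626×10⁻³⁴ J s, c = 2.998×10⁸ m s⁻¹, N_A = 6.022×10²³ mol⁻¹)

Φ = 0.0452

Product: 1.09×10¹⁷ / 6.022×10²³ = 1.810×10⁻⁷ mol.
Photon energy at 404 nm: hc/λ = (6.626×10⁻³⁴)(2.998×10⁸)/(404×10⁻⁹) = 4.917×10⁻¹⁹ J.
Energy delivered: (8.40 mW)(642 s) = 5.393 J.
Photons incident: 5.393 / 4.917×10⁻¹⁹ = 1.097×10¹⁹, i.e. 1.097×10¹⁹/6.022×10²³ = 1.822×10⁻⁵ mol.
Photons absorbed: 0.220 × 1.822×10⁻⁵ = 4.008×10⁻⁶ mol.
Φ = 1.810×10⁻⁷ mol / 4.008×10⁻⁶ mol photons = 0.0452.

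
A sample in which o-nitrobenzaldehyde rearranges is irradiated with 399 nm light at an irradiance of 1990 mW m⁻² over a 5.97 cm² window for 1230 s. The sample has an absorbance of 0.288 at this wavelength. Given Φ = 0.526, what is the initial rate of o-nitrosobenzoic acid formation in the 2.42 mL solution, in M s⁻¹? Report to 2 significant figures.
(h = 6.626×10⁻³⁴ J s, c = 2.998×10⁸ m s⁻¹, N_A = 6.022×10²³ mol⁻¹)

4.2×10⁻⁷ M s⁻¹

Photon energy at 399 nm: hc/λ = (6.626×10⁻³⁴)(2.998×10⁸)/(399×10⁻⁹) = 4.979×10⁻¹⁹ J.
Energy delivered: (1990 mW m⁻²)(5.97×10⁻⁴ m²)(1230 s) = 1.461 J.
Photons incident: 1.461 / 4.979×10⁻¹⁹ = 2.934×10¹⁸, i.e. 2.934×10¹⁸/6.022×10²³ = 4.872×10⁻⁶ mol.
Fraction absorbed: 1 − 10^(−0.288) = 0.4848.
Photons absorbed: 0.4848 × 4.872×10⁻⁶ = 2.362×10⁻⁶ mol.
Product formed: 0.526 × 2.362×10⁻⁶ = 1.242×10⁻⁶ mol.
Rate: 1.242×10⁻⁶ mol / (1230 s × 0.00242 L) = 4.2×10⁻⁷ M s⁻¹.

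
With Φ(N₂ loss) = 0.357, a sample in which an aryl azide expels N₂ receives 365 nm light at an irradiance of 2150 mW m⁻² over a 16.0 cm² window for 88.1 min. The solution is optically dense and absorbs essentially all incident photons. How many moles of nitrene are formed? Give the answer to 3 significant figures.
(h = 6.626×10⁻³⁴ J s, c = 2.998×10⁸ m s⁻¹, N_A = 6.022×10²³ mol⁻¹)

1.98×10⁻⁵ mol

Photon energy at 365 nm: hc/λ = (6.626×10⁻³⁴)(2.998×10⁸)/(365×10⁻⁹) = 5.442×10⁻¹⁹ J.
Energy delivered: (2150 mW m⁻²)(16.0×10⁻⁴ m²)(5286 s) = 18.18 J.
Photons incident: 18.18 / 5.442×10⁻¹⁹ = 3.341×10¹⁹, i.e. 3.341×10¹⁹/6.022×10²³ = 5.548×10⁻⁵ mol.
Product: Φ × n_abs = 0.357 × 5.548×10⁻⁵ = 1.981×10⁻⁵ mol.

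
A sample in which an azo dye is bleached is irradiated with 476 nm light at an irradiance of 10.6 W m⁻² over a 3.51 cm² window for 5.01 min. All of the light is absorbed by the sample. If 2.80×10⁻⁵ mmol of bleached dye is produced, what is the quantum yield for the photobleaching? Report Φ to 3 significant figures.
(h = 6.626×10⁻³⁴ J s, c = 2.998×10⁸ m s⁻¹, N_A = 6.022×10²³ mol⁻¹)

Φ = 0.00629

Product: 2.80×10⁻⁵ mmol = 2.80×10⁻⁸ mol.
Photon energy at 476 nm: hc/λ = (6.626×10⁻³⁴)(2.998×10⁸)/(476×10⁻⁹) = 4.173×10⁻¹⁹ J.
Energy delivered: (10.6 W m⁻²)(3.51×10⁻⁴ m²)(300.6 s) = 1.118 J.
Photons incident: 1.118 / 4.173×10⁻¹⁹ = 2.679×10¹⁸, i.e. 2.679×10¹⁸/6.022×10²³ = 4.449×10⁻⁶ mol.
Φ = 2.80×10⁻⁸ mol / 4.449×10⁻⁶ mol photons = 0.00629.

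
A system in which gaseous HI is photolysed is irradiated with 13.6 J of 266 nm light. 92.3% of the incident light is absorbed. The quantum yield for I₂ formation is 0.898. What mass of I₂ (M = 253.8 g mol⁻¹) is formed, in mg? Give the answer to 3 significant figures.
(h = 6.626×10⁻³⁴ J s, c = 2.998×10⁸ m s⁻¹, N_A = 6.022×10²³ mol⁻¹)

6.36 mg

Photon energy at 266 nm: hc/λ = (6.626×10⁻³⁴)(2.998×10⁸)/(266×10⁻⁹) = 7.468×10⁻¹⁹ J.
Photons incident: 13.6 / 7.468×10⁻¹⁹ = 1.821×10¹⁹, i.e. 1.821×10¹⁹/6.022×10²³ = 3.024×10⁻⁵ mol.
Photons absorbed: 0.923 × 3.024×10⁻⁵ = 2.791×10⁻⁵ mol.
Product: Φ × n_abs = 0.898 × 2.791×10⁻⁵ = 2.506×10⁻⁵ mol.
Mass: 2.506×10⁻⁵ × 253.8 = 0.006360 g = 6.36 mg.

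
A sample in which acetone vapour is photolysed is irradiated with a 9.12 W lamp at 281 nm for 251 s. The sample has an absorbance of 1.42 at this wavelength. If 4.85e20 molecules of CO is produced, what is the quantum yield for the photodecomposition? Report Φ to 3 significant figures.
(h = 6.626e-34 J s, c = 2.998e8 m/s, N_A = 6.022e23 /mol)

Φ = 0.156

Product: 4.85e20 / 6.022e23 = 8.054e-4 mol.
Photon energy at 281 nm: hc/λ = (6.626e-34)(2.998e8)/(281e-9) = 7.069e-19 J.
Energy delivered: (9.12 W)(251 s) = 2289 J.
Photons incident: 2289 / 7.069e-19 = 3.238e21, i.e. 3.238e21/6.022e23 = 0.005377 mol.
Fraction absorbed: 1 − 10^(−1.42) = 0.9620.
Photons absorbed: 0.9620 × 0.005377 = 0.005173 mol.
Φ = 8.054e-4 mol / 0.005173 mol photons = 0.156.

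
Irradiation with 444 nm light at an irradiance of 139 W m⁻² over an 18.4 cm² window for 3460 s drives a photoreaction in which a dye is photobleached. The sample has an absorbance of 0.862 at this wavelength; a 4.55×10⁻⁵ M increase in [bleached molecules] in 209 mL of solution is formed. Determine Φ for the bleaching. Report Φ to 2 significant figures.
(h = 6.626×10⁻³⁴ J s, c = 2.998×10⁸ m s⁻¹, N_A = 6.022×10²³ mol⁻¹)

Φ = 0.0034

Product: (4.55×10⁻⁵ M)(0.209 L) = 9.510×10⁻⁶ mol.
Photon energy at 444 nm: hc/λ = (6.626×10⁻³⁴)(2.998×10⁸)/(444×10⁻⁹) = 4.474×10⁻¹⁹ J.
Energy delivered: (139 W m⁻²)(18.4×10⁻⁴ m²)(3460 s) = 884.9 J.
Photons incident: 884.9 / 4.474×10⁻¹⁹ = 1.978×10²¹, i.e. 1.978×10²¹/6.022×10²³ = 0.003285 mol.
Fraction absorbed: 1 − 10^(−0.862) = 0.8626.
Photons absorbed: 0.8626 × 0.003285 = 0.002834 mol.
Φ = 9.510×10⁻⁶ mol / 0.002834 mol photons = 0.0034.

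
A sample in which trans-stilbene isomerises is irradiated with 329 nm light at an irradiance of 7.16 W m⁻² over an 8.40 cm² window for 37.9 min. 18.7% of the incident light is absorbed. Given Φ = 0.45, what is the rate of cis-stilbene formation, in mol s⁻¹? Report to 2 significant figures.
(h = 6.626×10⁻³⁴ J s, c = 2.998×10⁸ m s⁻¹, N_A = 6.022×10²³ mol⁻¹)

1.4×10⁻⁹ mol s⁻¹

Photon energy at 329 nm: hc/λ = (6.626×10⁻³⁴)(2.998×10⁸)/(329×10⁻⁹) = 6.038×10⁻¹⁹ J.
Energy delivered: (7.16 W m⁻²)(8.40×10⁻⁴ m²)(2274 s) = 13.68 J.
Photons incident: 13.68 / 6.038×10⁻¹⁹ = 2.266×10¹⁹, i.e. 2.266×10¹⁹/6.022×10²³ = 3.763×10⁻⁵ mol.
Photons absorbed: 0.187 × 3.763×10⁻⁵ = 7.037×10⁻⁶ mol.
Product formed: 0.45 × 7.037×10⁻⁶ = 3.167×10⁻⁶ mol.
Rate: 3.167×10⁻⁶ / 2274 s = 1.4×10⁻⁹ mol s⁻¹.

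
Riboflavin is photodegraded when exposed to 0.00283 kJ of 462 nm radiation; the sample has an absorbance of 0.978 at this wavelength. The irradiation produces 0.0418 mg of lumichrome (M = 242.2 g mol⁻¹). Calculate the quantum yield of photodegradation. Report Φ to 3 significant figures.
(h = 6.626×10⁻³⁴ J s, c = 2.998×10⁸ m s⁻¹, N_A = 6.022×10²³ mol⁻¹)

Φ = 0.0176

Product: 0.0418 mg / 242.2 g mol⁻¹ = 1.726×10⁻⁷ mol.
Photon energy at 462 nm: hc/λ = (6.626×10⁻³⁴)(2.998×10⁸)/(462×10⁻⁹) = 4.300×10⁻¹⁹ J.
Incident energy: 0.00283 kJ = 2.83 J.
Photons incident: 2.83 / 4.300×10⁻¹⁹ = 6.581×10¹⁸, i.e. 6.581×10¹⁸/6.022×10²³ = 1.093×10⁻⁵ mol.
Fraction absorbed: 1 − 10^(−0.978) = 0.8948.
Photons absorbed: 0.8948 × 1.093×10⁻⁵ = 9.780×10⁻⁶ mol.
Φ = 1.726×10⁻⁷ mol / 9.780×10⁻⁶ mol photons = 0.0176.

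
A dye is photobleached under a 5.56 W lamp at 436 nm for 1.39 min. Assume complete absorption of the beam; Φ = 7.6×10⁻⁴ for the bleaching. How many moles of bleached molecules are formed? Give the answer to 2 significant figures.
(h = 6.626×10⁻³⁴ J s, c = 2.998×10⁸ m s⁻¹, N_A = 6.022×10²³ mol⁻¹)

1.3×10⁻⁶ mol

Photon energy at 436 nm: hc/λ = (6.626×10⁻³⁴)(2.998×10⁸)/(436×10⁻⁹) = 4.556×10⁻¹⁹ J.
Energy delivered: (5.56 W)(83.4 s) = 463.7 J.
Photons incident: 463.7 / 4.556×10⁻¹⁹ = 1.018×10²¹, i.e. 1.018×10²¹/6.022×10²³ = 0.001690 mol.
Product: Φ × n_abs = 7.6×10⁻⁴ × 0.001690 = 1.284×10⁻⁶ mol.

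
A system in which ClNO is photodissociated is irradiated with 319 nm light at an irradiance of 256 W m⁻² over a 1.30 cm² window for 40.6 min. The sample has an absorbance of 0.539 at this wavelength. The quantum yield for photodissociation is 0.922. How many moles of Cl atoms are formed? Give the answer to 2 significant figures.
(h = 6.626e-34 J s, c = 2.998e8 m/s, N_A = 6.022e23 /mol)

1.4e-4 mol

Photon energy at 319 nm: hc/λ = (6.626e-34)(2.998e8)/(319e-9) = 6.227e-19 J.
Energy delivered: (256 W m⁻²)(1.30e-4 m²)(2436 s) = 81.07 J.
Photons incident: 81.07 / 6.227e-19 = 1.302e20, i.e. 1.302e20/6.022e23 = 2.162e-4 mol.
Fraction absorbed: 1 − 10^(−0.539) = 0.7109.
Photons absorbed: 0.7109 × 2.162e-4 = 1.537e-4 mol.
Product: Φ × n_abs = 0.922 × 1.537e-4 = 1.417e-4 mol.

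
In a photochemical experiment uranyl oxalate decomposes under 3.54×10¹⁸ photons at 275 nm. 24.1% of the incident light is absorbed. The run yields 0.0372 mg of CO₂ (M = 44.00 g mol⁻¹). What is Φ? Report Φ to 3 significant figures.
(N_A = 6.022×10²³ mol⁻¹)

Φ = 0.597

Product: 0.0372 mg / 44.00 g mol⁻¹ = 8.455×10⁻⁷ mol.
Moles of photons: 3.54×10¹⁸ / 6.022×10²³ = 5.878×10⁻⁶ mol.
Photons absorbed: 0.241 × 5.878×10⁻⁶ = 1.417×10⁻⁶ mol.
Φ = 8.455×10⁻⁷ mol / 1.417×10⁻⁶ mol photons = 0.597.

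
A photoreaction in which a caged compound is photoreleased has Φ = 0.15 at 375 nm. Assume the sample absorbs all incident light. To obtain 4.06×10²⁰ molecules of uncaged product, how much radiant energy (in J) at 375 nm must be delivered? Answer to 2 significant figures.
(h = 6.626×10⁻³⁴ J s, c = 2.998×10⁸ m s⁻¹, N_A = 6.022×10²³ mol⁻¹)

Product: 4.06×10²⁰ / 6.022×10²³ = 6.742×10⁻⁴ mol.
Photons that must be absorbed: 6.742×10⁻⁴ / 0.15 = 0.004495 mol.
Photon energy: hc/λ = 5.297×10⁻¹⁹ J; per mole, 3.190×10⁵ J mol⁻¹.
Energy required: 0.004495 × 3.190×10⁵ = 1400 J.

1400 J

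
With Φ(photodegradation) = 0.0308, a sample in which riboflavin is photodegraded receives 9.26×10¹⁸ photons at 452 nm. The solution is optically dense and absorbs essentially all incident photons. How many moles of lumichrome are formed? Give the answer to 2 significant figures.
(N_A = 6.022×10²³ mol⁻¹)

4.7×10⁻⁷ mol

Moles of photons: 9.26×10¹⁸ / 6.022×10²³ = 1.538×10⁻⁵ mol.
Product: Φ × n_abs = 0.0308 × 1.538×10⁻⁵ = 4.737×10⁻⁷ mol.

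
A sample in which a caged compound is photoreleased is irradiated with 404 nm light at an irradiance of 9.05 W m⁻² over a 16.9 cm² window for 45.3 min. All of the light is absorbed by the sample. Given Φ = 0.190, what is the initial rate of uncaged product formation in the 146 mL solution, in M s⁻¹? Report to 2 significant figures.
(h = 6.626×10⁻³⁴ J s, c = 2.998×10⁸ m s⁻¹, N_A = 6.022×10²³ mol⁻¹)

6.7×10⁻⁸ M s⁻¹

Photon energy at 404 nm: hc/λ = (6.626×10⁻³⁴)(2.998×10⁸)/(404×10⁻⁹) = 4.917×10⁻¹⁹ J.
Energy delivered: (9.05 W m⁻²)(16.9×10⁻⁴ m²)(2718 s) = 41.57 J.
Photons incident: 41.57 / 4.917×10⁻¹⁹ = 8.454×10¹⁹, i.e. 8.454×10¹⁹/6.022×10²³ = 1.404×10⁻⁴ mol.
Product formed: 0.190 × 1.404×10⁻⁴ = 2.668×10⁻⁵ mol.
Rate: 2.668×10⁻⁵ mol / (2718 s × 0.146 L) = 6.7×10⁻⁸ M s⁻¹.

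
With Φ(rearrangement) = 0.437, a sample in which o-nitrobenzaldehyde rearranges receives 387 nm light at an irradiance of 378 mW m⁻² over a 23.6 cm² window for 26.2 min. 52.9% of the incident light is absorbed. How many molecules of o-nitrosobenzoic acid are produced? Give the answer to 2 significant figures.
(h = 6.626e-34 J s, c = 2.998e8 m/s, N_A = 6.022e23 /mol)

Photon energy at 387 nm: hc/λ = (6.626e-34)(2.998e8)/(387e-9) = 5.133e-19 J.
Energy delivered: (378 mW m⁻²)(23.6e-4 m²)(1572 s) = 1.402 J.
Photons incident: 1.402 / 5.133e-19 = 2.731e18, i.e. 2.731e18/6.022e23 = 4.535e-6 mol.
Photons absorbed: 0.529 × 4.535e-6 = 2.399e-6 mol.
Product: Φ × n_abs = 0.437 × 2.399e-6 = 1.048e-6 mol.
As a count: 1.048e-6 × 6.022e23 = 6.3e17.

6.3e17 molecules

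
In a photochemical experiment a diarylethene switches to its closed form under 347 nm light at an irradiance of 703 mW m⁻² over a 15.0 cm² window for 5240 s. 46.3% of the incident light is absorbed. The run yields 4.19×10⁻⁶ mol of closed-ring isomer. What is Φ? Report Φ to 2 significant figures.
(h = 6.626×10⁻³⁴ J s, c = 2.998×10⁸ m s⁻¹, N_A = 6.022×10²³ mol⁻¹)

Photon energy at 347 nm: hc/λ = (6.626×10⁻³⁴)(2.998×10⁸)/(347×10⁻⁹) = 5.725×10⁻¹⁹ J.
Energy delivered: (703 mW m⁻²)(15.0×10⁻⁴ m²)(5240 s) = 5.526 J.
Photons incident: 5.526 / 5.725×10⁻¹⁹ = 9.652×10¹⁸, i.e. 9.652×10¹⁸/6.022×10²³ = 1.603×10⁻⁵ mol.
Photons absorbed: 0.463 × 1.603×10⁻⁵ = 7.422×10⁻⁶ mol.
Φ = 4.19×10⁻⁶ mol / 7.422×10⁻⁶ mol photons = 0.56.

Φ = 0.56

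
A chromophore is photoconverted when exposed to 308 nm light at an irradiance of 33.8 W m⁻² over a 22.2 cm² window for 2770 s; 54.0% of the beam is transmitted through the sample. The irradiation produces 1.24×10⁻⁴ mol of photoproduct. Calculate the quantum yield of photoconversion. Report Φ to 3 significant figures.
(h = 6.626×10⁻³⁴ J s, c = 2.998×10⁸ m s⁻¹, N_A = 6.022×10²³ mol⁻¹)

Photon energy at 308 nm: hc/λ = (6.626×10⁻³⁴)(2.998×10⁸)/(308×10⁻⁹) = 6.450×10⁻¹⁹ J.
Energy delivered: (33.8 W m⁻²)(22.2×10⁻⁴ m²)(2770 s) = 207.8 J.
Photons incident: 207.8 / 6.450×10⁻¹⁹ = 3.222×10²⁰, i.e. 3.222×10²⁰/6.022×10²³ = 5.350×10⁻⁴ mol.
Fraction absorbed: 1 − 54.0/100 = 0.4600.
Photons absorbed: 0.4600 × 5.350×10⁻⁴ = 2.461×10⁻⁴ mol.
Φ = 1.24×10⁻⁴ mol / 2.461×10⁻⁴ mol photons = 0.504.

Φ = 0.504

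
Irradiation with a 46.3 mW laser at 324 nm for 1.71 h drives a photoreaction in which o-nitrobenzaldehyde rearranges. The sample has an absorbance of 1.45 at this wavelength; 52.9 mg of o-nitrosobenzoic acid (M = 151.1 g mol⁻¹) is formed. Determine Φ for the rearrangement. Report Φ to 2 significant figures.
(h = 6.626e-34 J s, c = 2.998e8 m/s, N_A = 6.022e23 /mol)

Product: 52.9 mg / 151.1 g mol⁻¹ = 3.501e-4 mol.
Photon energy at 324 nm: hc/λ = (6.626e-34)(2.998e8)/(324e-9) = 6.131e-19 J.
Energy delivered: (46.3 mW)(6156 s) = 285.0 J.
Photons incident: 285.0 / 6.131e-19 = 4.649e20, i.e. 4.649e20/6.022e23 = 7.720e-4 mol.
Fraction absorbed: 1 − 10^(−1.45) = 0.9645.
Photons absorbed: 0.9645 × 7.720e-4 = 7.446e-4 mol.
Φ = 3.501e-4 mol / 7.446e-4 mol photons = 0.47.

Φ = 0.47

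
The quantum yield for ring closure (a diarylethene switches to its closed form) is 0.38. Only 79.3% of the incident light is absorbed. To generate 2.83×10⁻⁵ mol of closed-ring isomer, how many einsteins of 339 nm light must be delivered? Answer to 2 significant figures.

9.4×10⁻⁵ einstein

Photons that must be absorbed: 2.83×10⁻⁵ / 0.38 = 7.447×10⁻⁵ mol.
Incident photons needed: 7.447×10⁻⁵ / 0.793 = 9.391×10⁻⁵ mol.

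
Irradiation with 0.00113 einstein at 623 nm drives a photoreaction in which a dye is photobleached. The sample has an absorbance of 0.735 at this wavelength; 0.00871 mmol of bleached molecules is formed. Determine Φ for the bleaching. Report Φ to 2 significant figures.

Product: 0.00871 mmol = 8.71e-6 mol.
Fraction absorbed: 1 − 10^(−0.735) = 0.8159.
Photons absorbed: 0.8159 × 0.00113 = 9.220e-4 mol.
Φ = 8.71e-6 mol / 9.220e-4 mol photons = 0.0094.

Φ = 0.0094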